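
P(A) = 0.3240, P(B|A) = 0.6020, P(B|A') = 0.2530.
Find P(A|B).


P(B) = P(B|A)*P(A) + P(B|A')*P(A')
= 0.6020*0.3240 + 0.2530*0.6760
= 0.195048 + 0.171028 = 0.366076
P(A|B) = 0.195048/0.366076 = 0.5328

P(A|B) = 0.5328


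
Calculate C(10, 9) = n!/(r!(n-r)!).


C(10,9) = 10!/(9! × 1!)
= 3628800/(362880 × 1)
= 10

C(10,9) = 10


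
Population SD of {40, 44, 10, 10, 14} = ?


Mean = 23.6000
Variance = 229.4400
SD = sqrt(229.4400) = 15.1473

SD = 15.1473


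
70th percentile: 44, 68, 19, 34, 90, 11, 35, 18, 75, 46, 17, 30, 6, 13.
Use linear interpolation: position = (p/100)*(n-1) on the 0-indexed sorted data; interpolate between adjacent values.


Sorted: 6, 11, 13, 17, 18, 19, 30, 34, 35, 44, 46, 68, 75, 90
n = 14
Index = 70/100 * 13 = 9.1000
Lower = data[9] = 44, Upper = data[10] = 46
P70 = 44 + 0.1000*(2) = 44.2000

P70 = 44.2000


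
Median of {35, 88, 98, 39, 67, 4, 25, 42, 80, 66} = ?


Sorted: 4, 25, 35, 39, 42, 66, 67, 80, 88, 98
n = 10 (even)
Middle values: 42 and 66
Median = (42+66)/2 = 54.0000

Median = 54.0000


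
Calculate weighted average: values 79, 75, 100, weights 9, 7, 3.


Numerator = 79*9 + 75*7 + 100*3 = 1536
Denominator = 9 + 7 + 3 = 19
WM = 1536/19 = 80.8421

WM = 80.8421


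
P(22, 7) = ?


P(22,7) = 22!/15!
= 1124000727777607680000/1307674368000
= 859541760

P(22,7) = 859541760


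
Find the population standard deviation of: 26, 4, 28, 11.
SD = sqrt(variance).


Mean = 17.2500
Variance = 101.6875
SD = sqrt(101.6875) = 10.0840

SD = 10.0840


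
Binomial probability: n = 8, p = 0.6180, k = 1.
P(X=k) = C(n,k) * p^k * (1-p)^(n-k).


C(8,1) = 8
p^1 = 0.618000
(1-p)^7 = 0.001187
P = 8 * 0.618000 * 0.001187 = 0.0059

P(X=1) = 0.0059


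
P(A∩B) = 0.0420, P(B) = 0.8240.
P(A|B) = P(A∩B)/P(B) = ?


P(A|B) = 0.0420/0.8240 = 0.0510

P(A|B) = 0.0510


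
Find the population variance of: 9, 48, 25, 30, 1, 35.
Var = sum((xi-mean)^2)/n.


Mean = 24.6667
Squared deviations: 245.4444, 544.4444, 0.1111, 28.4444, 560.1111, 106.7778
Sum = 1485.3333
Variance = 1485.3333/6 = 247.5556

Variance = 247.5556


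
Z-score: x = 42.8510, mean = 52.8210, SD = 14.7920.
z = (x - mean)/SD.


z = (42.8510 - 52.8210)/14.7920
= -9.9700/14.7920
= -0.6740

z = -0.6740


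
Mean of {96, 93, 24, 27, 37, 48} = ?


Sum = 96 + 93 + 24 + 27 + 37 + 48 = 325
n = 6
Mean = 325/6 = 54.1667

Mean = 54.1667


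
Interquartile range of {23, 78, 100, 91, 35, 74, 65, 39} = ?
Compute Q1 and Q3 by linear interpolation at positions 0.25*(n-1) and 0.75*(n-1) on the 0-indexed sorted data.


Sorted: 23, 35, 39, 65, 74, 78, 91, 100
Q1 (25th %ile) = 38.0000
Q3 (75th %ile) = 81.2500
IQR = 81.2500 - 38.0000 = 43.2500

IQR = 43.2500


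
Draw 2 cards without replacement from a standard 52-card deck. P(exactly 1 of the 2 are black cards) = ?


Hypergeometric: P(X=1) = C(26,1)·C(26,1) / C(52,2)
= 26 × 26 / 1326
= 676/1326 = 0.5098

P = 0.5098


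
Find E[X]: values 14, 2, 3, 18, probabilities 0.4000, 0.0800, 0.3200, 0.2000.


E[X] = 14*0.4000 + 2*0.0800 + 3*0.3200 + 18*0.2000
= 5.6000 + 0.1600 + 0.9600 + 3.6000
= 10.3200

E[X] = 10.3200


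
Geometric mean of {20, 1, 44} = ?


Product = 20 × 1 × 44 = 880
GM = 880^(1/3) = 9.5828

GM = 9.5828


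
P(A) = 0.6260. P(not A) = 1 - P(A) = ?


P(not A) = 1 - 0.6260 = 0.3740

P(not A) = 0.3740


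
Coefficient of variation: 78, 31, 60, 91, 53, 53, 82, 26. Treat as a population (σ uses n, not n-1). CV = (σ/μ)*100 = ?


Mean = 59.2500
SD = 21.9645
CV = (21.9645/59.2500)*100 = 37.0708%

CV = 37.0708%


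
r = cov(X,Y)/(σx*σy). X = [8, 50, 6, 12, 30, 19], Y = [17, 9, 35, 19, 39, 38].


Mean X = 20.8333, Mean Y = 26.1667
SD X = 15.279798, SD Y = 11.639254
Cov = -59.138889
r = -59.138889/(15.279798*11.639254) = -0.3325

r = -0.3325


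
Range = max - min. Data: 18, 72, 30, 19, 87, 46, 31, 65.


Max = 87, Min = 18
Range = 87 - 18 = 69

Range = 69


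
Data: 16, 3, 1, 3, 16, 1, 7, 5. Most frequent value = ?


Frequencies: 1:2, 3:2, 5:1, 7:1, 16:2
Max frequency = 2
Mode = 1, 3, 16

Mode = 1, 3, 16


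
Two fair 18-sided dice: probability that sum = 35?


Total outcomes = 18×18 = 324
Favorable (sum = 35): 2
P = 2/324 = 0.0062

P = 0.0062


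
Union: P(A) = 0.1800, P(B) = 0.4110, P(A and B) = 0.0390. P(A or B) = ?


P(A∪B) = 0.1800 + 0.4110 - 0.0390
= 0.5910 - 0.0390
= 0.5520

P(A∪B) = 0.5520


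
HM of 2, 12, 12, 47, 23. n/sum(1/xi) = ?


Sum of reciprocals = 1/2 + 1/12 + 1/12 + 1/47 + 1/23 = 0.731422
HM = 5/0.731422 = 6.8360

HM = 6.8360


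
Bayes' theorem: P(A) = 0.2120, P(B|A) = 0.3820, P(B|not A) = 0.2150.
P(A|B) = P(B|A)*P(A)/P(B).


P(B) = P(B|A)*P(A) + P(B|A')*P(A')
= 0.3820*0.2120 + 0.2150*0.7880
= 0.080984 + 0.169420 = 0.250404
P(A|B) = 0.080984/0.250404 = 0.3234

P(A|B) = 0.3234


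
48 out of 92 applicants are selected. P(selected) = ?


P = 48/92 = 0.5217

P = 0.5217


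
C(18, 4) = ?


C(18,4) = 18!/(4! × 14!)
= 6402373705728000/(24 × 87178291200)
= 3060

C(18,4) = 3060


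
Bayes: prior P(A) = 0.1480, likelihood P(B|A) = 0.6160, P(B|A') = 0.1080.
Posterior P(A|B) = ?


P(B) = P(B|A)*P(A) + P(B|A')*P(A')
= 0.6160*0.1480 + 0.1080*0.8520
= 0.091168 + 0.092016 = 0.183184
P(A|B) = 0.091168/0.183184 = 0.4977

P(A|B) = 0.4977


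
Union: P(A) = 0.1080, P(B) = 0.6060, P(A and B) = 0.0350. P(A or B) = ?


P(A∪B) = 0.1080 + 0.6060 - 0.0350
= 0.7140 - 0.0350
= 0.6790

P(A∪B) = 0.6790


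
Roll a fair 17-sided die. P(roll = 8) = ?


Favorable outcomes (roll = 8): 1
Total outcomes = 17
P = 1/17 = 0.0588

P = 0.0588


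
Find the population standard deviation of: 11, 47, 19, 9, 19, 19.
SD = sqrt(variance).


Mean = 20.6667
Variance = 155.2222
SD = sqrt(155.2222) = 12.4588

SD = 12.4588


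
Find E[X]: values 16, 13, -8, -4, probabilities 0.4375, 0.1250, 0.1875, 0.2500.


E[X] = 16*0.4375 + 13*0.1250 - 8*0.1875 - 4*0.2500
= 7.0000 + 1.6250 - 1.5000 - 1.0000
= 6.1250

E[X] = 6.1250


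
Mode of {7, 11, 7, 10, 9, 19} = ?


Frequencies: 7:2, 9:1, 10:1, 11:1, 19:1
Max frequency = 2
Mode = 7

Mode = 7


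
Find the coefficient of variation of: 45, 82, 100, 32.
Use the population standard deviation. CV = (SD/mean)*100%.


Mean = 64.7500
SD = 27.3987
CV = (27.3987/64.7500)*100 = 42.3146%

CV = 42.3146%


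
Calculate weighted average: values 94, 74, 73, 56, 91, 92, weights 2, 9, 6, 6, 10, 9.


Numerator = 94*2 + 74*9 + 73*6 + 56*6 + 91*10 + 92*9 = 3366
Denominator = 2 + 9 + 6 + 6 + 10 + 9 = 42
WM = 3366/42 = 80.1429

WM = 80.1429


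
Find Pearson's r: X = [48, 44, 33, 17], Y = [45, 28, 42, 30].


Mean X = 35.5000, Mean Y = 36.2500
SD X = 12.010412, SD Y = 7.361216
Cov = 35.125000
r = 35.125000/(12.010412*7.361216) = 0.3973

r = 0.3973


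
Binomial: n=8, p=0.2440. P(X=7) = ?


C(8,7) = 8
p^7 = 5.149070e-05
(1-p)^1 = 0.756000
P = 8 * 5.149070e-05 * 0.756000 = 0.0003

P(X=7) = 0.0003


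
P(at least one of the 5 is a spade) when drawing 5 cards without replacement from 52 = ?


P(at least one) = 1 - P(none)
P(none) = (39/52) × (38/51) × (37/50) × (36/49) × (35/48) = 0.221534
P(at least one) = 1 - 0.221534 = 0.7785

P = 0.7785


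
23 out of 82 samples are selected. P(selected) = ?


P = 23/82 = 0.2805

P = 0.2805


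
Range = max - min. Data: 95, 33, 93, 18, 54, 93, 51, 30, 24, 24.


Max = 95, Min = 18
Range = 95 - 18 = 77

Range = 77


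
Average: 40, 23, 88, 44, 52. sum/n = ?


Sum = 40 + 23 + 88 + 44 + 52 = 247
n = 5
Mean = 247/5 = 49.4000

Mean = 49.4000


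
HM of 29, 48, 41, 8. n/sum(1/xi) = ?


Sum of reciprocals = 1/29 + 1/48 + 1/41 + 1/8 = 0.204706
HM = 4/0.204706 = 19.5402

HM = 19.5402


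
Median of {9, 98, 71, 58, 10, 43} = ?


Sorted: 9, 10, 43, 58, 71, 98
n = 6 (even)
Middle values: 43 and 58
Median = (43+58)/2 = 50.5000

Median = 50.5000


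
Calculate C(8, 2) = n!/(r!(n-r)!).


C(8,2) = 8!/(2! × 6!)
= 40320/(2 × 720)
= 28

C(8,2) = 28


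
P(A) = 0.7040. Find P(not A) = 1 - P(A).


P(not A) = 1 - 0.7040 = 0.2960

P(not A) = 0.2960


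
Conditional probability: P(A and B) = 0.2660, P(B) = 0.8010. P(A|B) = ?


P(A|B) = 0.2660/0.8010 = 0.3321

P(A|B) = 0.3321


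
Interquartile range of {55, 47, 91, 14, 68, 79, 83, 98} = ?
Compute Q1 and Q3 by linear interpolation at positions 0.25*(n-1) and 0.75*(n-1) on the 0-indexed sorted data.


Sorted: 14, 47, 55, 68, 79, 83, 91, 98
Q1 (25th %ile) = 53.0000
Q3 (75th %ile) = 85.0000
IQR = 85.0000 - 53.0000 = 32.0000

IQR = 32.0000


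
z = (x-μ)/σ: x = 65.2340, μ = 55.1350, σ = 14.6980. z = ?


z = (65.2340 - 55.1350)/14.6980
= 10.0990/14.6980
= 0.6871

z = 0.6871


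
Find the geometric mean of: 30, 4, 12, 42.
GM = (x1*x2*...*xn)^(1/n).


Product = 30 × 4 × 12 × 42 = 60480
GM = 60480^(1/4) = 15.6821

GM = 15.6821


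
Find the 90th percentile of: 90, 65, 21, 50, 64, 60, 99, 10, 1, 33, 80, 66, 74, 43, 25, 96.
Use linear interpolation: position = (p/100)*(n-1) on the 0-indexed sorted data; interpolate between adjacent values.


Sorted: 1, 10, 21, 25, 33, 43, 50, 60, 64, 65, 66, 74, 80, 90, 96, 99
n = 16
Index = 90/100 * 15 = 13.5000
Lower = data[13] = 90, Upper = data[14] = 96
P90 = 90 + 0.5000*(6) = 93.0000

P90 = 93.0000


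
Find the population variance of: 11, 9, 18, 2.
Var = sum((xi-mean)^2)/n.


Mean = 10.0000
Squared deviations: 1.0000, 1.0000, 64.0000, 64.0000
Sum = 130.0000
Variance = 130.0000/4 = 32.5000

Variance = 32.5000


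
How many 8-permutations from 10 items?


P(10,8) = 10!/2!
= 3628800/2
= 1814400

P(10,8) = 1814400


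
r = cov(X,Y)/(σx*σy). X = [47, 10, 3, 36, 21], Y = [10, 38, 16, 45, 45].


Mean X = 23.4000, Mean Y = 30.8000
SD X = 16.230835, SD Y = 14.878172
Cov = -28.120000
r = -28.120000/(16.230835*14.878172) = -0.1164

r = -0.1164


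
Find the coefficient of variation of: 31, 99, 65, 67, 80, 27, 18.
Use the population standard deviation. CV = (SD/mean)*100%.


Mean = 55.2857
SD = 28.1157
CV = (28.1157/55.2857)*100 = 50.8552%

CV = 50.8552%


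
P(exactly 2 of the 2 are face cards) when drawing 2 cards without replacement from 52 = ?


Hypergeometric: P(X=2) = C(12,2)·C(40,0) / C(52,2)
= 66 × 1 / 1326
= 66/1326 = 0.0498

P = 0.0498


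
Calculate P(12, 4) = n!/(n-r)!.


P(12,4) = 12!/8!
= 479001600/40320
= 11880

P(12,4) = 11880


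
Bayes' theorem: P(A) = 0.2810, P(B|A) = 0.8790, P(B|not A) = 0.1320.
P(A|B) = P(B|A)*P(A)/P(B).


P(B) = P(B|A)*P(A) + P(B|A')*P(A')
= 0.8790*0.2810 + 0.1320*0.7190
= 0.246999 + 0.094908 = 0.341907
P(A|B) = 0.246999/0.341907 = 0.7224

P(A|B) = 0.7224


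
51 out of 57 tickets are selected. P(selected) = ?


P = 51/57 = 0.8947

P = 0.8947


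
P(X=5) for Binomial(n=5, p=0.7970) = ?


C(5,5) = 1
p^5 = 0.321582
(1-p)^0 = 1.000000
P = 1 * 0.321582 * 1.000000 = 0.3216

P(X=5) = 0.3216


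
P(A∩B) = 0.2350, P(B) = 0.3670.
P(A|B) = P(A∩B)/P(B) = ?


P(A|B) = 0.2350/0.3670 = 0.6403

P(A|B) = 0.6403


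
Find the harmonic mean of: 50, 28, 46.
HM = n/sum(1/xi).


Sum of reciprocals = 1/50 + 1/28 + 1/46 = 0.077453
HM = 3/0.077453 = 38.7330

HM = 38.7330


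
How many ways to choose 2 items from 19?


C(19,2) = 19!/(2! × 17!)
= 121645100408832000/(2 × 355687428096000)
= 171

C(19,2) = 171


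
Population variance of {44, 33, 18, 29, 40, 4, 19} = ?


Mean = 26.7143
Squared deviations: 298.7959, 39.5102, 75.9388, 5.2245, 176.5102, 515.9388, 59.5102
Sum = 1171.4286
Variance = 1171.4286/7 = 167.3469

Variance = 167.3469


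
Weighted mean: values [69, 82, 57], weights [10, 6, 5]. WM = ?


Numerator = 69*10 + 82*6 + 57*5 = 1467
Denominator = 10 + 6 + 5 = 21
WM = 1467/21 = 69.8571

WM = 69.8571


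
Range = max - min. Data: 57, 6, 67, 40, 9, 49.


Max = 67, Min = 6
Range = 67 - 6 = 61

Range = 61


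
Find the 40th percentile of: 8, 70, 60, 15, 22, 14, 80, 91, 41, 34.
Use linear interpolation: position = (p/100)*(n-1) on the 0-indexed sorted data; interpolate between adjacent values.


Sorted: 8, 14, 15, 22, 34, 41, 60, 70, 80, 91
n = 10
Index = 40/100 * 9 = 3.6000
Lower = data[3] = 22, Upper = data[4] = 34
P40 = 22 + 0.6000*(12) = 29.2000

P40 = 29.2000


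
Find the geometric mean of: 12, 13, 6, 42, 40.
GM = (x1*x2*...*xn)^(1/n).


Product = 12 × 13 × 6 × 42 × 40 = 1572480
GM = 1572480^(1/5) = 17.3507

GM = 17.3507


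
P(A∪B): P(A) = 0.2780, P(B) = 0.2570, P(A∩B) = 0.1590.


P(A∪B) = 0.2780 + 0.2570 - 0.1590
= 0.5350 - 0.1590
= 0.3760

P(A∪B) = 0.3760


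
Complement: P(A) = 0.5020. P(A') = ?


P(not A) = 1 - 0.5020 = 0.4980

P(not A) = 0.4980


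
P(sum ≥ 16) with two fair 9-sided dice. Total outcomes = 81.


Total outcomes = 9×9 = 81
Favorable (sum ≥ 16): 6
P = 6/81 = 0.0741

P = 0.0741


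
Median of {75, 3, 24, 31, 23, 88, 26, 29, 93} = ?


Sorted: 3, 23, 24, 26, 29, 31, 75, 88, 93
n = 9 (odd)
Middle value = 29

Median = 29


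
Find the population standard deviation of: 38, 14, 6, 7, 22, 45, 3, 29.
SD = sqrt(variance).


Mean = 20.5000
Variance = 215.2500
SD = sqrt(215.2500) = 14.6714

SD = 14.6714


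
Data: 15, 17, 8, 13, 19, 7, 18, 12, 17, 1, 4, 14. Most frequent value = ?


Frequencies: 1:1, 4:1, 7:1, 8:1, 12:1, 13:1, 14:1, 15:1, 17:2, 18:1, 19:1
Max frequency = 2
Mode = 17

Mode = 17


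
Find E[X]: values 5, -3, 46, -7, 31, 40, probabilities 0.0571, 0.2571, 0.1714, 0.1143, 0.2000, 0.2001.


E[X] = 5*0.0571 - 3*0.2571 + 46*0.1714 - 7*0.1143 + 31*0.2000 + 40*0.2001
= 0.2855 - 0.7713 + 7.8844 - 0.8001 + 6.2000 + 8.0040
= 20.8025

E[X] = 20.8025


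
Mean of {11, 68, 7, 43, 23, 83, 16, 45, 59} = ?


Sum = 11 + 68 + 7 + 43 + 23 + 83 + 16 + 45 + 59 = 355
n = 9
Mean = 355/9 = 39.4444

Mean = 39.4444


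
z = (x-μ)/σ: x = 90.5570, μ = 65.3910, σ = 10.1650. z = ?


z = (90.5570 - 65.3910)/10.1650
= 25.1660/10.1650
= 2.4758

z = 2.4758


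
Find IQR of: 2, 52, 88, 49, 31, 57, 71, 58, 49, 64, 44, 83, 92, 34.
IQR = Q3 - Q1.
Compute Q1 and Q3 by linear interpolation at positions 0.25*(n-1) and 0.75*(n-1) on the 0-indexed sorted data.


Sorted: 2, 31, 34, 44, 49, 49, 52, 57, 58, 64, 71, 83, 88, 92
Q1 (25th %ile) = 45.2500
Q3 (75th %ile) = 69.2500
IQR = 69.2500 - 45.2500 = 24.0000

IQR = 24.0000


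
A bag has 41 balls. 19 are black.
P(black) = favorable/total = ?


P = 19/41 = 0.4634

P = 0.4634


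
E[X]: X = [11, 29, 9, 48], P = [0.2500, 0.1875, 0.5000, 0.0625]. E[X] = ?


E[X] = 11*0.2500 + 29*0.1875 + 9*0.5000 + 48*0.0625
= 2.7500 + 5.4375 + 4.5000 + 3.0000
= 15.6875

E[X] = 15.6875


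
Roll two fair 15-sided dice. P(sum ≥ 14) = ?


Total outcomes = 15×15 = 225
Favorable (sum ≥ 14): 147
P = 147/225 = 0.6533

P = 0.6533


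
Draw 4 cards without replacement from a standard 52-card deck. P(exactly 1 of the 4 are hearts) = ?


Hypergeometric: P(X=1) = C(13,1)·C(39,3) / C(52,4)
= 13 × 9139 / 270725
= 118807/270725 = 0.4388

P = 0.4388


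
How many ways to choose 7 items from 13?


C(13,7) = 13!/(7! × 6!)
= 6227020800/(5040 × 720)
= 1716

C(13,7) = 1716


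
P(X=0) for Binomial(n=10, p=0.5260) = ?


C(10,0) = 1
p^0 = 1.000000
(1-p)^10 = 0.000573
P = 1 * 1.000000 * 0.000573 = 0.0006

P(X=0) = 0.0006


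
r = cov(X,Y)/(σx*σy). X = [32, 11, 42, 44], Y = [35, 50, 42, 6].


Mean X = 32.2500, Mean Y = 33.2500
SD X = 13.083864, SD Y = 16.603840
Cov = -147.812500
r = -147.812500/(13.083864*16.603840) = -0.6804

r = -0.6804


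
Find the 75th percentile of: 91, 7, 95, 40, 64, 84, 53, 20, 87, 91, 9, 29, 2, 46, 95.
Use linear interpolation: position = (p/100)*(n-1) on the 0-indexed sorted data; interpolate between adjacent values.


Sorted: 2, 7, 9, 20, 29, 40, 46, 53, 64, 84, 87, 91, 91, 95, 95
n = 15
Index = 75/100 * 14 = 10.5000
Lower = data[10] = 87, Upper = data[11] = 91
P75 = 87 + 0.5000*(4) = 89.0000

P75 = 89.0000


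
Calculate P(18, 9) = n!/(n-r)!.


P(18,9) = 18!/9!
= 6402373705728000/362880
= 17643225600

P(18,9) = 17643225600


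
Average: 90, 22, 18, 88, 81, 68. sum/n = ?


Sum = 90 + 22 + 18 + 88 + 81 + 68 = 367
n = 6
Mean = 367/6 = 61.1667

Mean = 61.1667


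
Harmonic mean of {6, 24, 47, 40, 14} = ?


Sum of reciprocals = 1/6 + 1/24 + 1/47 + 1/40 + 1/14 = 0.326039
HM = 5/0.326039 = 15.3356

HM = 15.3356


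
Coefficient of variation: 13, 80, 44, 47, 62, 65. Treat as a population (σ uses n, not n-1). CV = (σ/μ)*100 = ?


Mean = 51.8333
SD = 21.0667
CV = (21.0667/51.8333)*100 = 40.6431%

CV = 40.6431%


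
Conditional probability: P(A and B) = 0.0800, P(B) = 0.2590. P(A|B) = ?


P(A|B) = 0.0800/0.2590 = 0.3089

P(A|B) = 0.3089


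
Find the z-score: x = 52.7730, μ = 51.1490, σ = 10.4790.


z = (52.7730 - 51.1490)/10.4790
= 1.6240/10.4790
= 0.1550

z = 0.1550


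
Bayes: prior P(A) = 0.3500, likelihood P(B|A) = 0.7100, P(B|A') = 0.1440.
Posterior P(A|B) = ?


P(B) = P(B|A)*P(A) + P(B|A')*P(A')
= 0.7100*0.3500 + 0.1440*0.6500
= 0.248500 + 0.093600 = 0.342100
P(A|B) = 0.248500/0.342100 = 0.7264

P(A|B) = 0.7264


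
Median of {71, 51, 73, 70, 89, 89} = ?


Sorted: 51, 70, 71, 73, 89, 89
n = 6 (even)
Middle values: 71 and 73
Median = (71+73)/2 = 72.0000

Median = 72.0000


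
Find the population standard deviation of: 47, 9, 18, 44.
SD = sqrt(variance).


Mean = 29.5000
Variance = 267.2500
SD = sqrt(267.2500) = 16.3478

SD = 16.3478


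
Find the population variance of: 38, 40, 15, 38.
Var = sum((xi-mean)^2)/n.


Mean = 32.7500
Squared deviations: 27.5625, 52.5625, 315.0625, 27.5625
Sum = 422.7500
Variance = 422.7500/4 = 105.6875

Variance = 105.6875


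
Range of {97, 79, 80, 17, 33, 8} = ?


Max = 97, Min = 8
Range = 97 - 8 = 89

Range = 89


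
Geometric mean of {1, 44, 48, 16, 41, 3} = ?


Product = 1 × 44 × 48 × 16 × 41 × 3 = 4156416
GM = 4156416^(1/6) = 12.6800

GM = 12.6800


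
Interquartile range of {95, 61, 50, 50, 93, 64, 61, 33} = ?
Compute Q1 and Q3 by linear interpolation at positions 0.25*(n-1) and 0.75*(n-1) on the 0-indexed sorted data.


Sorted: 33, 50, 50, 61, 61, 64, 93, 95
Q1 (25th %ile) = 50.0000
Q3 (75th %ile) = 71.2500
IQR = 71.2500 - 50.0000 = 21.2500

IQR = 21.2500


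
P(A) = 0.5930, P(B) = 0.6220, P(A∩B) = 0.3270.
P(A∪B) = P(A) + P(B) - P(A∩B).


P(A∪B) = 0.5930 + 0.6220 - 0.3270
= 1.2150 - 0.3270
= 0.8880

P(A∪B) = 0.8880


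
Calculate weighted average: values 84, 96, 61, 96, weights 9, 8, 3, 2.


Numerator = 84*9 + 96*8 + 61*3 + 96*2 = 1899
Denominator = 9 + 8 + 3 + 2 = 22
WM = 1899/22 = 86.3182

WM = 86.3182


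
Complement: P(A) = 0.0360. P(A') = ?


P(not A) = 1 - 0.0360 = 0.9640

P(not A) = 0.9640


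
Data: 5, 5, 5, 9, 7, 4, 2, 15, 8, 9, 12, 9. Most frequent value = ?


Frequencies: 2:1, 4:1, 5:3, 7:1, 8:1, 9:3, 12:1, 15:1
Max frequency = 3
Mode = 5, 9

Mode = 5, 9


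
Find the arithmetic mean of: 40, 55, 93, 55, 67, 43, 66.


Sum = 40 + 55 + 93 + 55 + 67 + 43 + 66 = 419
n = 7
Mean = 419/7 = 59.8571

Mean = 59.8571


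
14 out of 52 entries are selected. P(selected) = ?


P = 14/52 = 0.2692

P = 0.2692


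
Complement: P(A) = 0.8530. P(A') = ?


P(not A) = 1 - 0.8530 = 0.1470

P(not A) = 0.1470


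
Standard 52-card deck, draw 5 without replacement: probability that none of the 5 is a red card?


P(no red cards) = (26/52) × (25/51) × (24/50) × (23/49) × (22/48)
= 0.0253

P = 0.0253


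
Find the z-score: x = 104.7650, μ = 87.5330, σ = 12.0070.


z = (104.7650 - 87.5330)/12.0070
= 17.2320/12.0070
= 1.4352

z = 1.4352


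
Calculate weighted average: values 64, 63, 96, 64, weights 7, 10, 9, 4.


Numerator = 64*7 + 63*10 + 96*9 + 64*4 = 2198
Denominator = 7 + 10 + 9 + 4 = 30
WM = 2198/30 = 73.2667

WM = 73.2667


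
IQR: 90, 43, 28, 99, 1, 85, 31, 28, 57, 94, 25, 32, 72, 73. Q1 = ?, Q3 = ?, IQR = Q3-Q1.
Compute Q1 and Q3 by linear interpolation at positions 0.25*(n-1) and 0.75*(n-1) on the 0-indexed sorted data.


Sorted: 1, 25, 28, 28, 31, 32, 43, 57, 72, 73, 85, 90, 94, 99
Q1 (25th %ile) = 28.7500
Q3 (75th %ile) = 82.0000
IQR = 82.0000 - 28.7500 = 53.2500

IQR = 53.2500


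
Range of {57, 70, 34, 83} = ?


Max = 83, Min = 34
Range = 83 - 34 = 49

Range = 49


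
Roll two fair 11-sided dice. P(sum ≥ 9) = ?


Total outcomes = 11×11 = 121
Favorable (sum ≥ 9): 93
P = 93/121 = 0.7686

P = 0.7686


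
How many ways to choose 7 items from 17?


C(17,7) = 17!/(7! × 10!)
= 355687428096000/(5040 × 3628800)
= 19448

C(17,7) = 19448


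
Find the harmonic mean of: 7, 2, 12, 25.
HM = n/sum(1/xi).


Sum of reciprocals = 1/7 + 1/2 + 1/12 + 1/25 = 0.766190
HM = 4/0.766190 = 5.2206

HM = 5.2206


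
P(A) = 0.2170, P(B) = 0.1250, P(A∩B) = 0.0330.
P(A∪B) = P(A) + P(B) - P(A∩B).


P(A∪B) = 0.2170 + 0.1250 - 0.0330
= 0.3420 - 0.0330
= 0.3090

P(A∪B) = 0.3090


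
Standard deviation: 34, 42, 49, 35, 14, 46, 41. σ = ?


Mean = 37.2857
Variance = 115.3469
SD = sqrt(115.3469) = 10.7400

SD = 10.7400


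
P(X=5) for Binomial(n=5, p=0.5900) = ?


C(5,5) = 1
p^5 = 0.071492
(1-p)^0 = 1.000000
P = 1 * 0.071492 * 1.000000 = 0.0715

P(X=5) = 0.0715


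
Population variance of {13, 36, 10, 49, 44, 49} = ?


Mean = 33.5000
Squared deviations: 420.2500, 6.2500, 552.2500, 240.2500, 110.2500, 240.2500
Sum = 1569.5000
Variance = 1569.5000/6 = 261.5833

Variance = 261.5833


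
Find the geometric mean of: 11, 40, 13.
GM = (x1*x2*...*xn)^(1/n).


Product = 11 × 40 × 13 = 5720
GM = 5720^(1/3) = 17.8840

GM = 17.8840


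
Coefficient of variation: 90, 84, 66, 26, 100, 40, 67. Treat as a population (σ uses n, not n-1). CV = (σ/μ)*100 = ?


Mean = 67.5714
SD = 24.8300
CV = (24.8300/67.5714)*100 = 36.7464%

CV = 36.7464%


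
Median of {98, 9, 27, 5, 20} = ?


Sorted: 5, 9, 20, 27, 98
n = 5 (odd)
Middle value = 20

Median = 20


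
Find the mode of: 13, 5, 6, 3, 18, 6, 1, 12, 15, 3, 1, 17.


Frequencies: 1:2, 3:2, 5:1, 6:2, 12:1, 13:1, 15:1, 17:1, 18:1
Max frequency = 2
Mode = 1, 3, 6

Mode = 1, 3, 6


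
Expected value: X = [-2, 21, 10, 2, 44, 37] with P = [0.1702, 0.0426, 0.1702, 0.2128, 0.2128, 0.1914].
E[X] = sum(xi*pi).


E[X] = -2*0.1702 + 21*0.0426 + 10*0.1702 + 2*0.2128 + 44*0.2128 + 37*0.1914
= -0.3404 + 0.8946 + 1.7020 + 0.4256 + 9.3632 + 7.0818
= 19.1268

E[X] = 19.1268


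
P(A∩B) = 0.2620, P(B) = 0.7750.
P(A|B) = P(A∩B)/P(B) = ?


P(A|B) = 0.2620/0.7750 = 0.3381

P(A|B) = 0.3381


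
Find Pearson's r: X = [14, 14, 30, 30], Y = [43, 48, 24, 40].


Mean X = 22.0000, Mean Y = 38.7500
SD X = 8.000000, SD Y = 8.982622
Cov = -54.000000
r = -54.000000/(8.000000*8.982622) = -0.7515

r = -0.7515


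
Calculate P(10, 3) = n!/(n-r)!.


P(10,3) = 10!/7!
= 3628800/5040
= 720

P(10,3) = 720


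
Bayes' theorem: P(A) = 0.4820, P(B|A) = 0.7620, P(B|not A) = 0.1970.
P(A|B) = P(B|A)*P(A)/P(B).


P(B) = P(B|A)*P(A) + P(B|A')*P(A')
= 0.7620*0.4820 + 0.1970*0.5180
= 0.367284 + 0.102046 = 0.469330
P(A|B) = 0.367284/0.469330 = 0.7826

P(A|B) = 0.7826


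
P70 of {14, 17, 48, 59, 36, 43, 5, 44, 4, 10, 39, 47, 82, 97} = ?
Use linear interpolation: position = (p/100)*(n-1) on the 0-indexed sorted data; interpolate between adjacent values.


Sorted: 4, 5, 10, 14, 17, 36, 39, 43, 44, 47, 48, 59, 82, 97
n = 14
Index = 70/100 * 13 = 9.1000
Lower = data[9] = 47, Upper = data[10] = 48
P70 = 47 + 0.1000*(1) = 47.1000

P70 = 47.1000


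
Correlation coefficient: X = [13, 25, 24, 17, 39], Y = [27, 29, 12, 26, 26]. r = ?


Mean X = 23.6000, Mean Y = 24.0000
SD X = 8.890444, SD Y = 6.099180
Cov = -2.400000
r = -2.400000/(8.890444*6.099180) = -0.0443

r = -0.0443


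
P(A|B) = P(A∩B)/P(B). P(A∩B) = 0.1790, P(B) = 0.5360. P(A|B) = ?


P(A|B) = 0.1790/0.5360 = 0.3340

P(A|B) = 0.3340


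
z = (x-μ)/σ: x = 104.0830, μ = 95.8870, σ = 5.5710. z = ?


z = (104.0830 - 95.8870)/5.5710
= 8.1960/5.5710
= 1.4712

z = 1.4712


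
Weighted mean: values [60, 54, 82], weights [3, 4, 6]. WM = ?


Numerator = 60*3 + 54*4 + 82*6 = 888
Denominator = 3 + 4 + 6 = 13
WM = 888/13 = 68.3077

WM = 68.3077


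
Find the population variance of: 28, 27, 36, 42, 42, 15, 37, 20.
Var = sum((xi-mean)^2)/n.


Mean = 30.8750
Squared deviations: 8.2656, 15.0156, 26.2656, 123.7656, 123.7656, 252.0156, 37.5156, 118.2656
Sum = 704.8750
Variance = 704.8750/8 = 88.1094

Variance = 88.1094


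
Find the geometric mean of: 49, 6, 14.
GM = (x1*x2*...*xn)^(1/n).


Product = 49 × 6 × 14 = 4116
GM = 4116^(1/3) = 16.0260

GM = 16.0260


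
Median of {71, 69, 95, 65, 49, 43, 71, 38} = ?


Sorted: 38, 43, 49, 65, 69, 71, 71, 95
n = 8 (even)
Middle values: 65 and 69
Median = (65+69)/2 = 67.0000

Median = 67.0000


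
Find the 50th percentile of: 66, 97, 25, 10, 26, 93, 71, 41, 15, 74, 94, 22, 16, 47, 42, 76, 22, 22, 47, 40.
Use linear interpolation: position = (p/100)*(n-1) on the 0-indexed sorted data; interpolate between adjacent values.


Sorted: 10, 15, 16, 22, 22, 22, 25, 26, 40, 41, 42, 47, 47, 66, 71, 74, 76, 93, 94, 97
n = 20
Index = 50/100 * 19 = 9.5000
Lower = data[9] = 41, Upper = data[10] = 42
P50 = 41 + 0.5000*(1) = 41.5000

P50 = 41.5000


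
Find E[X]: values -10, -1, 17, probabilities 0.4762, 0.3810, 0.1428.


E[X] = -10*0.4762 - 1*0.3810 + 17*0.1428
= -4.7620 - 0.3810 + 2.4276
= -2.7154

E[X] = -2.7154


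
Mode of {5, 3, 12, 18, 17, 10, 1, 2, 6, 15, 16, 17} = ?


Frequencies: 1:1, 2:1, 3:1, 5:1, 6:1, 10:1, 12:1, 15:1, 16:1, 17:2, 18:1
Max frequency = 2
Mode = 17

Mode = 17


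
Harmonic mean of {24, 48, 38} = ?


Sum of reciprocals = 1/24 + 1/48 + 1/38 = 0.088816
HM = 3/0.088816 = 33.7778

HM = 33.7778


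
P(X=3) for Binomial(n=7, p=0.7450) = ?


C(7,3) = 35
p^3 = 0.413494
(1-p)^4 = 0.004228
P = 35 * 0.413494 * 0.004228 = 0.0612

P(X=3) = 0.0612


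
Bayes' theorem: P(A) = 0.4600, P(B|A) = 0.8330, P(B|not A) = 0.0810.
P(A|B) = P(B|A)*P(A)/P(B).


P(B) = P(B|A)*P(A) + P(B|A')*P(A')
= 0.8330*0.4600 + 0.0810*0.5400
= 0.383180 + 0.043740 = 0.426920
P(A|B) = 0.383180/0.426920 = 0.8975

P(A|B) = 0.8975


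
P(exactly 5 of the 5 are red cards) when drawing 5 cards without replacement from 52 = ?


Hypergeometric: P(X=5) = C(26,5)·C(26,0) / C(52,5)
= 65780 × 1 / 2598960
= 65780/2598960 = 0.0253

P = 0.0253


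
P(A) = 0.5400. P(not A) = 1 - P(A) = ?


P(not A) = 1 - 0.5400 = 0.4600

P(not A) = 0.4600


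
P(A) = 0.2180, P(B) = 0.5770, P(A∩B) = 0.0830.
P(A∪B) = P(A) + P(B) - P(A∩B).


P(A∪B) = 0.2180 + 0.5770 - 0.0830
= 0.7950 - 0.0830
= 0.7120

P(A∪B) = 0.7120


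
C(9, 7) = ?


C(9,7) = 9!/(7! × 2!)
= 362880/(5040 × 2)
= 36

C(9,7) = 36


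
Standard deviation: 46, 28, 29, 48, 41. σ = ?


Mean = 38.4000
Variance = 70.6400
SD = sqrt(70.6400) = 8.4048

SD = 8.4048


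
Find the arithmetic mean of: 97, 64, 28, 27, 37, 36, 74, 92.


Sum = 97 + 64 + 28 + 27 + 37 + 36 + 74 + 92 = 455
n = 8
Mean = 455/8 = 56.8750

Mean = 56.8750


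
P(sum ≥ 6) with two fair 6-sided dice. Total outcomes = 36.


Total outcomes = 6×6 = 36
Favorable (sum ≥ 6): 26
P = 26/36 = 0.7222

P = 0.7222


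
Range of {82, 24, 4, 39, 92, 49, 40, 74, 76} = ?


Max = 92, Min = 4
Range = 92 - 4 = 88

Range = 88


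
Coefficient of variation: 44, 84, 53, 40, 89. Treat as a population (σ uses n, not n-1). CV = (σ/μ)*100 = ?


Mean = 62.0000
SD = 20.5037
CV = (20.5037/62.0000)*100 = 33.0704%

CV = 33.0704%


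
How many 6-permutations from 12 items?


P(12,6) = 12!/6!
= 479001600/720
= 665280

P(12,6) = 665280


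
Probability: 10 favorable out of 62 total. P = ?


P = 10/62 = 0.1613

P = 0.1613


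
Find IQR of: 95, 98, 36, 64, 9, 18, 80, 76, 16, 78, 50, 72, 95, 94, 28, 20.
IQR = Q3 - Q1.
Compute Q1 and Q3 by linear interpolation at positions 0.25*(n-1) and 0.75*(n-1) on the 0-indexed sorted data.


Sorted: 9, 16, 18, 20, 28, 36, 50, 64, 72, 76, 78, 80, 94, 95, 95, 98
Q1 (25th %ile) = 26.0000
Q3 (75th %ile) = 83.5000
IQR = 83.5000 - 26.0000 = 57.5000

IQR = 57.5000


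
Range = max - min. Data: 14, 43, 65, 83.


Max = 83, Min = 14
Range = 83 - 14 = 69

Range = 69


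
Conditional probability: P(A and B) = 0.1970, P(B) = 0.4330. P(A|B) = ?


P(A|B) = 0.1970/0.4330 = 0.4550

P(A|B) = 0.4550


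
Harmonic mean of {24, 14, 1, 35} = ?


Sum of reciprocals = 1/24 + 1/14 + 1/1 + 1/35 = 1.141667
HM = 4/1.141667 = 3.5036

HM = 3.5036


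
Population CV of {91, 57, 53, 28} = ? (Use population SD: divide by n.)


Mean = 57.2500
SD = 22.4318
CV = (22.4318/57.2500)*100 = 39.1823%

CV = 39.1823%


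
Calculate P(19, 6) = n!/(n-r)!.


P(19,6) = 19!/13!
= 121645100408832000/6227020800
= 19535040

P(19,6) = 19535040


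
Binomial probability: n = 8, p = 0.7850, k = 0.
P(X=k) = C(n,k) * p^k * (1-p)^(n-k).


C(8,0) = 1
p^0 = 1.000000
(1-p)^8 = 4.565703e-06
P = 1 * 1.000000 * 4.565703e-06 = 4.5657e-06

P(X=0) = 4.5657e-06


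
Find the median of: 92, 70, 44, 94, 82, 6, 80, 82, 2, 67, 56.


Sorted: 2, 6, 44, 56, 67, 70, 80, 82, 82, 92, 94
n = 11 (odd)
Middle value = 70

Median = 70


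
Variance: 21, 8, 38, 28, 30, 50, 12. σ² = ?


Mean = 26.7143
Squared deviations: 32.6531, 350.2245, 127.3673, 1.6531, 10.7959, 542.2245, 216.5102
Sum = 1281.4286
Variance = 1281.4286/7 = 183.0612

Variance = 183.0612


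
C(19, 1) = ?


C(19,1) = 19!/(1! × 18!)
= 121645100408832000/(1 × 6402373705728000)
= 19

C(19,1) = 19


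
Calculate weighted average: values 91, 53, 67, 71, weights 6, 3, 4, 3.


Numerator = 91*6 + 53*3 + 67*4 + 71*3 = 1186
Denominator = 6 + 3 + 4 + 3 = 16
WM = 1186/16 = 74.1250

WM = 74.1250


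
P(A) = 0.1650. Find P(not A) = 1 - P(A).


P(not A) = 1 - 0.1650 = 0.8350

P(not A) = 0.8350


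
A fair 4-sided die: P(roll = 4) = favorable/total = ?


Favorable outcomes (roll = 4): 1
Total outcomes = 4
P = 1/4 = 0.2500

P = 0.2500


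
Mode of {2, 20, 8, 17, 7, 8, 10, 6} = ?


Frequencies: 2:1, 6:1, 7:1, 8:2, 10:1, 17:1, 20:1
Max frequency = 2
Mode = 8

Mode = 8


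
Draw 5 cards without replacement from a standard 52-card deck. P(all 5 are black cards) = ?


P(all black cards) = (26/52) × (25/51) × (24/50) × (23/49) × (22/48)
= 0.0253

P = 0.0253


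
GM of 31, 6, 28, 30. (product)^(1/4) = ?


Product = 31 × 6 × 28 × 30 = 156240
GM = 156240^(1/4) = 19.8815

GM = 19.8815


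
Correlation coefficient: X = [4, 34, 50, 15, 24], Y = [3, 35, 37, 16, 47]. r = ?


Mean X = 25.4000, Mean Y = 27.6000
SD X = 15.793670, SD Y = 15.869468
Cov = 182.960000
r = 182.960000/(15.793670*15.869468) = 0.7300

r = 0.7300


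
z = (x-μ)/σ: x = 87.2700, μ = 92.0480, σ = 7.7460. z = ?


z = (87.2700 - 92.0480)/7.7460
= -4.7780/7.7460
= -0.6168

z = -0.6168


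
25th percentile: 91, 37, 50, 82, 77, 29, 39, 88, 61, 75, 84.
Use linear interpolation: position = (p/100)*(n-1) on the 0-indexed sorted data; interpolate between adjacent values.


Sorted: 29, 37, 39, 50, 61, 75, 77, 82, 84, 88, 91
n = 11
Index = 25/100 * 10 = 2.5000
Lower = data[2] = 39, Upper = data[3] = 50
P25 = 39 + 0.5000*(11) = 44.5000

P25 = 44.5000


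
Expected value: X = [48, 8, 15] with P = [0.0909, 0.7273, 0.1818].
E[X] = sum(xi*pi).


E[X] = 48*0.0909 + 8*0.7273 + 15*0.1818
= 4.3632 + 5.8184 + 2.7270
= 12.9086

E[X] = 12.9086


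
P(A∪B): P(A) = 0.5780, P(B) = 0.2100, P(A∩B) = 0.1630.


P(A∪B) = 0.5780 + 0.2100 - 0.1630
= 0.7880 - 0.1630
= 0.6250

P(A∪B) = 0.6250


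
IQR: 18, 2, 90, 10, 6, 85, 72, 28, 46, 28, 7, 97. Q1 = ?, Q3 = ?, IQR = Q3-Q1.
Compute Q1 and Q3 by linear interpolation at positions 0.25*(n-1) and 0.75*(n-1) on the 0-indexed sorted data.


Sorted: 2, 6, 7, 10, 18, 28, 28, 46, 72, 85, 90, 97
Q1 (25th %ile) = 9.2500
Q3 (75th %ile) = 75.2500
IQR = 75.2500 - 9.2500 = 66.0000

IQR = 66.0000


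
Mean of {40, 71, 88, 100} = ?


Sum = 40 + 71 + 88 + 100 = 299
n = 4
Mean = 299/4 = 74.7500

Mean = 74.7500


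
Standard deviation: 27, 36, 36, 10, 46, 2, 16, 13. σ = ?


Mean = 23.2500
Variance = 205.1875
SD = sqrt(205.1875) = 14.3244

SD = 14.3244


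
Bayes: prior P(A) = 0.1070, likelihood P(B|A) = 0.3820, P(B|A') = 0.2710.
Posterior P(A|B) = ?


P(B) = P(B|A)*P(A) + P(B|A')*P(A')
= 0.3820*0.1070 + 0.2710*0.8930
= 0.040874 + 0.242003 = 0.282877
P(A|B) = 0.040874/0.282877 = 0.1445

P(A|B) = 0.1445


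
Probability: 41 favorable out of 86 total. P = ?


P = 41/86 = 0.4767

P = 0.4767


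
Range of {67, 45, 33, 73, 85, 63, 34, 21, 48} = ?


Max = 85, Min = 21
Range = 85 - 21 = 64

Range = 64


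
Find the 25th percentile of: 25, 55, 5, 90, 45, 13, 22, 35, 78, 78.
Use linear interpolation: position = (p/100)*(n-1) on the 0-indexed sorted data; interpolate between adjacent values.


Sorted: 5, 13, 22, 25, 35, 45, 55, 78, 78, 90
n = 10
Index = 25/100 * 9 = 2.2500
Lower = data[2] = 22, Upper = data[3] = 25
P25 = 22 + 0.2500*(3) = 22.7500

P25 = 22.7500


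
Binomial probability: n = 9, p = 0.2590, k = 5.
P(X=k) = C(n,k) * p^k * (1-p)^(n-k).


C(9,5) = 126
p^5 = 0.001165
(1-p)^4 = 0.301490
P = 126 * 0.001165 * 0.301490 = 0.0443

P(X=5) = 0.0443


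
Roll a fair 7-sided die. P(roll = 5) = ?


Favorable outcomes (roll = 5): 1
Total outcomes = 7
P = 1/7 = 0.1429

P = 0.1429


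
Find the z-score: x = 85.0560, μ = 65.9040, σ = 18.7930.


z = (85.0560 - 65.9040)/18.7930
= 19.1520/18.7930
= 1.0191

z = 1.0191


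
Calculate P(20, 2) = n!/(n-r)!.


P(20,2) = 20!/18!
= 2432902008176640000/6402373705728000
= 380

P(20,2) = 380


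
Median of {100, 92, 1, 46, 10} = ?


Sorted: 1, 10, 46, 92, 100
n = 5 (odd)
Middle value = 46

Median = 46


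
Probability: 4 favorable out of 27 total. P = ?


P = 4/27 = 0.1481

P = 0.1481


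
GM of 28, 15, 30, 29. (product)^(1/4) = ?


Product = 28 × 15 × 30 × 29 = 365400
GM = 365400^(1/4) = 24.5862

GM = 24.5862


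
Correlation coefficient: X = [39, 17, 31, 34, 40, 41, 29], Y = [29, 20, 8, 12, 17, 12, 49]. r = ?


Mean X = 33.0000, Mean Y = 21.0000
SD X = 7.801099, SD Y = 13.071233
Cov = -18.714286
r = -18.714286/(7.801099*13.071233) = -0.1835

r = -0.1835


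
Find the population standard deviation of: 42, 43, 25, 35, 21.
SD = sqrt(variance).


Mean = 33.2000
Variance = 78.5600
SD = sqrt(78.5600) = 8.8634

SD = 8.8634


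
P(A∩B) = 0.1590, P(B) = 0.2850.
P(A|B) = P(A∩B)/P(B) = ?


P(A|B) = 0.1590/0.2850 = 0.5579

P(A|B) = 0.5579


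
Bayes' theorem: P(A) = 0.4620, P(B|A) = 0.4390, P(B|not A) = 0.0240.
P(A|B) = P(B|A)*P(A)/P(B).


P(B) = P(B|A)*P(A) + P(B|A')*P(A')
= 0.4390*0.4620 + 0.0240*0.5380
= 0.202818 + 0.012912 = 0.215730
P(A|B) = 0.202818/0.215730 = 0.9401

P(A|B) = 0.9401


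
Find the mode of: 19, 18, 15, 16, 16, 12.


Frequencies: 12:1, 15:1, 16:2, 18:1, 19:1
Max frequency = 2
Mode = 16

Mode = 16


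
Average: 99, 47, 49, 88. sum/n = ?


Sum = 99 + 47 + 49 + 88 = 283
n = 4
Mean = 283/4 = 70.7500

Mean = 70.7500


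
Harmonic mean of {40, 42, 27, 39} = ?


Sum of reciprocals = 1/40 + 1/42 + 1/27 + 1/39 = 0.111488
HM = 4/0.111488 = 35.8784

HM = 35.8784


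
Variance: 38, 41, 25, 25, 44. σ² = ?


Mean = 34.6000
Squared deviations: 11.5600, 40.9600, 92.1600, 92.1600, 88.3600
Sum = 325.2000
Variance = 325.2000/5 = 65.0400

Variance = 65.0400


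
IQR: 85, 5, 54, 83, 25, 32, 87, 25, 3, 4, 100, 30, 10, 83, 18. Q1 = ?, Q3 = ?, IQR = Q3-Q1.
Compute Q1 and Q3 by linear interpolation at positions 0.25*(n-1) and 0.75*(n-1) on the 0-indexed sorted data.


Sorted: 3, 4, 5, 10, 18, 25, 25, 30, 32, 54, 83, 83, 85, 87, 100
Q1 (25th %ile) = 14.0000
Q3 (75th %ile) = 83.0000
IQR = 83.0000 - 14.0000 = 69.0000

IQR = 69.0000


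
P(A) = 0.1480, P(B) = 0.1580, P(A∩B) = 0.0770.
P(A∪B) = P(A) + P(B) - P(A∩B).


P(A∪B) = 0.1480 + 0.1580 - 0.0770
= 0.3060 - 0.0770
= 0.2290

P(A∪B) = 0.2290


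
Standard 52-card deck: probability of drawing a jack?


4 jacks in 52 cards
P = 4/52 = 0.0769

P = 0.0769


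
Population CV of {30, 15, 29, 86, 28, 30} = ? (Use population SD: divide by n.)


Mean = 36.3333
SD = 22.8230
CV = (22.8230/36.3333)*100 = 62.8156%

CV = 62.8156%


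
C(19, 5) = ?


C(19,5) = 19!/(5! × 14!)
= 121645100408832000/(120 × 87178291200)
= 11628

C(19,5) = 11628


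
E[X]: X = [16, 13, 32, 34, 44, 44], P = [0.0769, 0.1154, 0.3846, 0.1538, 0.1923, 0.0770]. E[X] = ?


E[X] = 16*0.0769 + 13*0.1154 + 32*0.3846 + 34*0.1538 + 44*0.1923 + 44*0.0770
= 1.2304 + 1.5002 + 12.3072 + 5.2292 + 8.4612 + 3.3880
= 32.1162

E[X] = 32.1162


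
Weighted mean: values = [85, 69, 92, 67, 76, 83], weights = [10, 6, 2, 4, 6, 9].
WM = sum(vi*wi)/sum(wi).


Numerator = 85*10 + 69*6 + 92*2 + 67*4 + 76*6 + 83*9 = 2919
Denominator = 10 + 6 + 2 + 4 + 6 + 9 = 37
WM = 2919/37 = 78.8919

WM = 78.8919


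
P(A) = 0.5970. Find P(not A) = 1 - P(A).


P(not A) = 1 - 0.5970 = 0.4030

P(not A) = 0.4030


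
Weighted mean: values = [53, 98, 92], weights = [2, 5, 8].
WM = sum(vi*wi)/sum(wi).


Numerator = 53*2 + 98*5 + 92*8 = 1332
Denominator = 2 + 5 + 8 = 15
WM = 1332/15 = 88.8000

WM = 88.8000


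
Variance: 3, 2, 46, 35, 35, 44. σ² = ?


Mean = 27.5000
Squared deviations: 600.2500, 650.2500, 342.2500, 56.2500, 56.2500, 272.2500
Sum = 1977.5000
Variance = 1977.5000/6 = 329.5833

Variance = 329.5833


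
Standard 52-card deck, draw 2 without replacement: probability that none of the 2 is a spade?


P(no spades) = (39/52) × (38/51)
= 0.5588

P = 0.5588


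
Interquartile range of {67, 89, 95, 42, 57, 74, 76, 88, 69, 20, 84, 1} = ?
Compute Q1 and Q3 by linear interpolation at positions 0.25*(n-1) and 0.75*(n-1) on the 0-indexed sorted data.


Sorted: 1, 20, 42, 57, 67, 69, 74, 76, 84, 88, 89, 95
Q1 (25th %ile) = 53.2500
Q3 (75th %ile) = 85.0000
IQR = 85.0000 - 53.2500 = 31.7500

IQR = 31.7500


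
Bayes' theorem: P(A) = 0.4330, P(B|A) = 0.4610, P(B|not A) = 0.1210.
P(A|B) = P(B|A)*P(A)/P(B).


P(B) = P(B|A)*P(A) + P(B|A')*P(A')
= 0.4610*0.4330 + 0.1210*0.5670
= 0.199613 + 0.068607 = 0.268220
P(A|B) = 0.199613/0.268220 = 0.7442

P(A|B) = 0.7442


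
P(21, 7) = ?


P(21,7) = 21!/14!
= 51090942171709440000/87178291200
= 586051200

P(21,7) = 586051200


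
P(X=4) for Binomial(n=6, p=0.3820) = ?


C(6,4) = 15
p^4 = 0.021294
(1-p)^2 = 0.381924
P = 15 * 0.021294 * 0.381924 = 0.1220

P(X=4) = 0.1220


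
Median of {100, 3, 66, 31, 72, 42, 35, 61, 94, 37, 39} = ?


Sorted: 3, 31, 35, 37, 39, 42, 61, 66, 72, 94, 100
n = 11 (odd)
Middle value = 42

Median = 42


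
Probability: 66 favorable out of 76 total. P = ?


P = 66/76 = 0.8684

P = 0.8684


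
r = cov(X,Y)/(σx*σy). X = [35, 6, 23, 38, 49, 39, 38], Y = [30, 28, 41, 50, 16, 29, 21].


Mean X = 32.5714, Mean Y = 30.7143
SD X = 12.948879, SD Y = 10.686631
Cov = -32.693878
r = -32.693878/(12.948879*10.686631) = -0.2363

r = -0.2363


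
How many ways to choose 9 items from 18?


C(18,9) = 18!/(9! × 9!)
= 6402373705728000/(362880 × 362880)
= 48620

C(18,9) = 48620


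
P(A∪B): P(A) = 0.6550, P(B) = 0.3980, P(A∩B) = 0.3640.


P(A∪B) = 0.6550 + 0.3980 - 0.3640
= 1.0530 - 0.3640
= 0.6890

P(A∪B) = 0.6890


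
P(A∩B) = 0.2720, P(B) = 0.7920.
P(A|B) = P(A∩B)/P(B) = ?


P(A|B) = 0.2720/0.7920 = 0.3434

P(A|B) = 0.3434


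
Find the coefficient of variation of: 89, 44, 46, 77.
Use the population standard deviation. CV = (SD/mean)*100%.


Mean = 64.0000
SD = 19.4808
CV = (19.4808/64.0000)*100 = 30.4387%

CV = 30.4387%
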